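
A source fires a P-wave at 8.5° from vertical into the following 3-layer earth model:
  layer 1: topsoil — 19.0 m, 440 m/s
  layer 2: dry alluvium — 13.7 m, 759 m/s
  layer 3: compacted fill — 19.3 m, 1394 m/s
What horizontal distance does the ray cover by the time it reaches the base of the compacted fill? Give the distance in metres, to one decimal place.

Apply Snell's law at each interface; in layer i the horizontal offset is hᵢ·tan θᵢ.
Layer 1: θ = 8.50°; offset = 19.0·tan 8.50° = 2.840 m.
Layer 2: sin θ = 759·sin 8.5°/440 = 0.2550, θ = 14.77°; offset = 13.7·tan 14.77° = 3.613 m.
Layer 3: sin θ = 1394·sin 8.5°/440 = 0.4683, θ = 27.92°; offset = 19.3·tan 27.92° = 10.229 m.
Σ offsets = 16.681 m.

16.7 m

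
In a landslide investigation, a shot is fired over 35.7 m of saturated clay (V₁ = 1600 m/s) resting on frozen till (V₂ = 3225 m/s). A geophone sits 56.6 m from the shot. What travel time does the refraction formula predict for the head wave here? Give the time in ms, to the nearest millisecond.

t = x/V₂ + 2h·√(V₂²−V₁²)/(V₁V₂).
√(V₂²−V₁²) = √(3225²−1600²) = 2800.1 m/s; delay term = 2·35.7·2800.1/(1600·3225) = 0.03875 s.
t = 56.6/3225 + 0.03875 = 0.05630 s.

56 ms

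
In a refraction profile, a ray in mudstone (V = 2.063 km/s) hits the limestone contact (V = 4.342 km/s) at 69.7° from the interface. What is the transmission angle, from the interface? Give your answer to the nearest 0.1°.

Convert to the normal: θ₁ = 90° − 69.7° = 20.3°.
sin θ₁/V₁ = sin θ₂/V₂ ⇒ sin θ₂ = 4.342·sin 20.3°/2.063 = 4.342·0.3469/2.063 = 0.7302.
θ₂ = sin⁻¹(0.7302) = 46.90° (from vertical).
From the interface: 90° − 46.90° = 43.10°.

43.1°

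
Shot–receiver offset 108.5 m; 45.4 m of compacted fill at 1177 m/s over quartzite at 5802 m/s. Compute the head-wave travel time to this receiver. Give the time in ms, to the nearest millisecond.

94 ms

θ_c = arcsin(V₁/V₂) = arcsin(1177/5802) = 11.70°, cos θ_c = 0.9792.
Intercept time tᵢ = 2h cos θ_c / V₁ = 2·45.4·0.9792/1177 = 0.07554 s.
t = x/V₂ + tᵢ = 108.5/5802 + 0.07554 = 0.09424 s.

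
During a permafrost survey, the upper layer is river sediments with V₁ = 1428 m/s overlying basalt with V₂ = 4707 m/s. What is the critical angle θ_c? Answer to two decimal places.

Critical incidence: sin θ_c = V₁/V₂ = 1428/4707 = 0.3034.
θ_c = arcsin 0.3034 = 17.66°.

17.66°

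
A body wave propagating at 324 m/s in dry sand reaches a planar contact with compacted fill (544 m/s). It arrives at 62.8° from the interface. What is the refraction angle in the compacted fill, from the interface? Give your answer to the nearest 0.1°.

39.9°

Angle from the normal: 90° − 62.8° = 27.2°.
Snell's law: sin θ₂ = (V₂/V₁)·sin θ₁ = (544/324)·sin 27.2° = 0.7675.
θ₂ = sin⁻¹(0.7675) = 50.13° (from vertical).
From the interface: 90° − 50.13° = 39.87°.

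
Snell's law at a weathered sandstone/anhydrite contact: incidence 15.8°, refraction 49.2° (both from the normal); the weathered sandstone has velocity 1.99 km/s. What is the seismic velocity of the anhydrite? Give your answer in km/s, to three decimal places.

5.533 km/s

sin 15.8° = 0.2723; sin 49.2° = 0.7570.
V₂ = V₁·(sin θ₂/sin θ₁) = 1.99·(0.7570/0.2723) = 5.533 km/s.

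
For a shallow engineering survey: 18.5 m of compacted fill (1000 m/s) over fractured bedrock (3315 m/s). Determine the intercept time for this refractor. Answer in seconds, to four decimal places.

0.0353 s

tᵢ = 2h·√(V₂²−V₁²)/(V₁V₂).
√(V₂²−V₁²) = √(3315²−1000²) = 3160.6 m/s.
tᵢ = 2·18.5·3160.6/(1000·3315) = 0.03528 s.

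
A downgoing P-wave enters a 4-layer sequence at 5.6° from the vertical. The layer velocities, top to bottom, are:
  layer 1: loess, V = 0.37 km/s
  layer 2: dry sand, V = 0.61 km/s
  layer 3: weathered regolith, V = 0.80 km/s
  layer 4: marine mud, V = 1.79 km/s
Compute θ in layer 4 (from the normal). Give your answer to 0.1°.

Ray parameter p = sin 5.6° / 0.37 = 2.6374e-01 s/km.
sin θ_4 = p·V_4 = 2.6374e-01 × 1.79 = 0.4721.
θ_4 = arcsin 0.4721 = 28.17°.

28.2°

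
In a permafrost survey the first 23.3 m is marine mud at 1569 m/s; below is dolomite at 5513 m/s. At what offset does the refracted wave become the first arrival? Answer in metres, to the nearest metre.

θ_c = arcsin(1569/5513) = 16.53°, so cos θ_c = 0.9586 and tᵢ = 2h cos θ_c/V₁ = 0.0285 s.
At crossover x/V₁ = x/V₂ + tᵢ ⇒ x = tᵢ/(1/V₁ − 1/V₂) = 0.02847/(6.3735e-04 − 1.8139e-04) = 62.44 m.

62 m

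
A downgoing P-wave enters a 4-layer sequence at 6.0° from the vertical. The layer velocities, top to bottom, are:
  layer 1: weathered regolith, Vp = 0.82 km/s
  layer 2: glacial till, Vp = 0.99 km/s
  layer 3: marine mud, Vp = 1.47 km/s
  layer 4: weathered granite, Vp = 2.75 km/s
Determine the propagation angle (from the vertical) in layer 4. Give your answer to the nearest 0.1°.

20.5°

Snell's law across each interface conserves sin θ / V, so sin θ_4 = V_4·sin θ₁/V₁.
sin θ_4 = 2.75 × sin 6.0° / 0.82 = 0.3506.
θ_4 = arcsin 0.3506 = 20.52°.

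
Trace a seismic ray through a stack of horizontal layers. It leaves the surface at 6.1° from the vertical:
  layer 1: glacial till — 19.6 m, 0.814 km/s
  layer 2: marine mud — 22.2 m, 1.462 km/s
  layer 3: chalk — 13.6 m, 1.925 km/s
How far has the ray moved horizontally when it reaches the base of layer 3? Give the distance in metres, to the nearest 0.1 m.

Ray parameter p = sin 6.1° / 0.814 km/s = 1.3055e-01 s/km.
Layer 1: θ = 6.10°; offset = 19.6·tan 6.10° = 2.095 m.
Layer 2: sin θ = p·1.462 = 0.1909 → θ = 11.00°; offset = 22.2·tan 11.00° = 4.316 m.
Layer 3: sin θ = p·1.925 = 0.2513 → θ = 14.55°; offset = 13.6·tan 14.55° = 3.531 m.
Summing the layer offsets gives 9.942 m.

9.9 m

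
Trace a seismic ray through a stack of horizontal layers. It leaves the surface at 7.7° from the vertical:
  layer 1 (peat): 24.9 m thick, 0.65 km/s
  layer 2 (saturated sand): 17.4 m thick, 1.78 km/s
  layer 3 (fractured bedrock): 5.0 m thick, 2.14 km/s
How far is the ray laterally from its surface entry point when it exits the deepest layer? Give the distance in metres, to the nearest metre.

Apply Snell's law at each interface; in layer i the horizontal offset is hᵢ·tan θᵢ.
Layer 1: θ = 7.70°; offset = 24.9·tan 7.70° = 3.367 m.
Layer 2: sin θ = 1.78·sin 7.7°/0.65 = 0.3669, θ = 21.53°; offset = 17.4·tan 21.53° = 6.863 m.
Layer 3: sin θ = 2.14·sin 7.7°/0.65 = 0.4411, θ = 26.18°; offset = 5.0·tan 26.18° = 2.458 m.
Σ offsets = 12.687 m.

13 m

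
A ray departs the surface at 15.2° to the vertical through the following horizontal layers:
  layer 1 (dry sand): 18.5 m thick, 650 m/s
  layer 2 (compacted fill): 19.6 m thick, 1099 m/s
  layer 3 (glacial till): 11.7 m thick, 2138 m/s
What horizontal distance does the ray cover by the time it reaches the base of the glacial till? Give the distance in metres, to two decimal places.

34.65 m

Apply Snell's law at each interface; in layer i the horizontal offset is hᵢ·tan θᵢ.
Layer 1: θ = 15.20°; offset = 18.5·tan 15.20° = 5.0263 m.
Layer 2: sin θ = 1099·sin 15.2°/650 = 0.4433, θ = 26.31°; offset = 19.6·tan 26.31° = 9.6932 m.
Layer 3: sin θ = 2138·sin 15.2°/650 = 0.8624, θ = 59.59°; offset = 11.7·tan 59.59° = 19.9320 m.
Summing the layer offsets gives 34.6515 m.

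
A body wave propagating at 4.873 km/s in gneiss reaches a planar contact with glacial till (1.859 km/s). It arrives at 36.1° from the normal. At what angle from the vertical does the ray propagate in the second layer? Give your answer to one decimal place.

sin θ₁/V₁ = sin θ₂/V₂ ⇒ sin θ₂ = 1.859·sin 36.1°/4.873 = 1.859·0.5892/4.873 = 0.2248.
θ₂ = sin⁻¹(0.2248) = 12.99° (from vertical).

13.0°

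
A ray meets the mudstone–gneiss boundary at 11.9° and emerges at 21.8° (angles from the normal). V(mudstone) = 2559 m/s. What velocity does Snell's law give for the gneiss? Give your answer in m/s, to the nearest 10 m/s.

4610 m/s

Snell's law: sin 11.9°/V₁ = sin 21.8°/V₂.
V₂ = V₁·sin 21.8°/sin 11.9° = 2559 × 1.8010 = 4608.69 m/s.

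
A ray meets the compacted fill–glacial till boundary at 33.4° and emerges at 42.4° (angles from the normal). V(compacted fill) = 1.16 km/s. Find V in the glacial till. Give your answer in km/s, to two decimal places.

sin 33.4° = 0.5505; sin 42.4° = 0.6743.
V₂ = V₁·(sin θ₂/sin θ₁) = 1.16·(0.6743/0.5505) = 1.42 km/s.

1.42 km/s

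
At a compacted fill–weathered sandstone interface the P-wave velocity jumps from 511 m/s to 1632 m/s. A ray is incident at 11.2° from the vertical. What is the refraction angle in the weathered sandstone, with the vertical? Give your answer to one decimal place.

Snell's law: sin θ₂ = (V₂/V₁)·sin θ₁ = (1632/511)·sin 11.2° = 0.6203.
θ₂ = sin⁻¹(0.6203) = 38.34° (from vertical).

38.3°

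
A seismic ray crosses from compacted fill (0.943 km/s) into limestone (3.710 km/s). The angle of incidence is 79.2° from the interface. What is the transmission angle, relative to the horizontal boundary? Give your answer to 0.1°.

Convert to the normal: θ₁ = 90° − 79.2° = 10.8°.
Snell's law: sin θ₂ = (V₂/V₁)·sin θ₁ = (3.710/0.943)·sin 10.8° = 0.7372.
θ₂ = sin⁻¹(0.7372) = 47.49° (from vertical).
From the interface: 90° − 47.49° = 42.51°.

42.5°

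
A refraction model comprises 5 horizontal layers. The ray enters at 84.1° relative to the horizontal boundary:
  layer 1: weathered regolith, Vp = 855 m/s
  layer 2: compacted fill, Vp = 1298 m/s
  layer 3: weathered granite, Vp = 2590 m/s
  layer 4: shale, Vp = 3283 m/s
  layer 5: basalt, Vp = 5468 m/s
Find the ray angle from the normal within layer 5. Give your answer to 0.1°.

41.1°

From the normal: θ₁ = 90° − 84.1° = 5.9°.
Snell's law across each interface conserves sin θ / V, so sin θ_5 = V_5·sin θ₁/V₁.
sin θ_5 = 5468 × sin 5.9° / 855 = 0.6574.
θ_5 = 41.10° from the vertical.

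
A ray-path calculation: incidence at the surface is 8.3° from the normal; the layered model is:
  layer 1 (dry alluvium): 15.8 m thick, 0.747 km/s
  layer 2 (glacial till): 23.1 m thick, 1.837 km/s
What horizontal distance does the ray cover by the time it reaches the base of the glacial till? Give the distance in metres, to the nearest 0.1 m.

11.1 m

Apply Snell's law at each interface; in layer i the horizontal offset is hᵢ·tan θᵢ.
Layer 1: θ = 8.30°; offset = 15.8·tan 8.30° = 2.305 m.
Layer 2: sin θ = 1.837·sin 8.3°/0.747 = 0.3550, θ = 20.79°; offset = 23.1·tan 20.79° = 8.772 m.
Σ offsets = 11.077 m.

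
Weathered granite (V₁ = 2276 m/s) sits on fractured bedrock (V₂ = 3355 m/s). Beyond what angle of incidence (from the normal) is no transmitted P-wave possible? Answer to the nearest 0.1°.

At critical incidence the refracted ray runs along the interface (θ₂ = 90°), so sin θ_c = V₁/V₂.
θ_c = arcsin(2276/3355) = arcsin 0.6784 = 42.72°.

42.7°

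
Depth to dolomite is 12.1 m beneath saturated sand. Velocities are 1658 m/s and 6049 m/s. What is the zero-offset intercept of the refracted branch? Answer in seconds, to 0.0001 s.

tᵢ = 2h·√(V₂²−V₁²)/(V₁V₂).
√(V₂²−V₁²) = √(6049²−1658²) = 5817.3 m/s.
tᵢ = 2·12.1·5817.3/(1658·6049) = 0.01404 s.

0.0140 s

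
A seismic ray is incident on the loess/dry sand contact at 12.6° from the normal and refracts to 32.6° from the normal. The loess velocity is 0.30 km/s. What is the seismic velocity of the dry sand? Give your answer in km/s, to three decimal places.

sin 12.6° = 0.2181; sin 32.6° = 0.5388.
V₂ = V₁·(sin θ₂/sin θ₁) = 0.30·(0.5388/0.2181) = 0.741 km/s.

0.741 km/s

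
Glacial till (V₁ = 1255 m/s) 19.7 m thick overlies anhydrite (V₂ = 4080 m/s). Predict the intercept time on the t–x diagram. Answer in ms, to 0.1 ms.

θ_c = arcsin(V₁/V₂) = arcsin(1255/4080) = 17.91°; cos θ_c = 0.9515.
tᵢ = 2h·cos θ_c / V₁ = 2·19.7·0.9515 / 1255 = 0.02987 s.

29.9 ms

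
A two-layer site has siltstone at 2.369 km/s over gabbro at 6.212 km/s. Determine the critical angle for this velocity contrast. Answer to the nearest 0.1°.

Critical incidence: sin θ_c = V₁/V₂ = 2.369/6.212 = 0.3814.
θ_c = arcsin 0.3814 = 22.42°.

22.4°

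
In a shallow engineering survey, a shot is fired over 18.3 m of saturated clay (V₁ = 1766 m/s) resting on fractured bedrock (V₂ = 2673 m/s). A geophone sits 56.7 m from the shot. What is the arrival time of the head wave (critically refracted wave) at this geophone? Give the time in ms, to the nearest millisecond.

t = x/V₂ + 2h·√(V₂²−V₁²)/(V₁V₂).
√(V₂²−V₁²) = √(2673²−1766²) = 2006.5 m/s; delay term = 2·18.3·2006.5/(1766·2673) = 0.01556 s.
t = 56.7/2673 + 0.01556 = 0.03677 s.

37 ms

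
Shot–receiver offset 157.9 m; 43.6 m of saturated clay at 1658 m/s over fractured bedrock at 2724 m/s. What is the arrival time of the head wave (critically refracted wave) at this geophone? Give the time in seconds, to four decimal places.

0.0997 s

θ_c = arcsin(V₁/V₂) = arcsin(1658/2724) = 37.49°, cos θ_c = 0.7934.
Intercept time tᵢ = 2h cos θ_c / V₁ = 2·43.6·0.7934/1658 = 0.04173 s.
t = x/V₂ + tᵢ = 157.9/2724 + 0.04173 = 0.09970 s.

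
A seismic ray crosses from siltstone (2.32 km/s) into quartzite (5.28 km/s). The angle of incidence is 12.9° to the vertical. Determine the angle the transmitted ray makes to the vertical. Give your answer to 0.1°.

Snell's law: sin θ₂ = (V₂/V₁)·sin θ₁ = (5.28/2.32)·sin 12.9° = 0.5081.
θ₂ = sin⁻¹(0.5081) = 30.54° (from vertical).

30.5°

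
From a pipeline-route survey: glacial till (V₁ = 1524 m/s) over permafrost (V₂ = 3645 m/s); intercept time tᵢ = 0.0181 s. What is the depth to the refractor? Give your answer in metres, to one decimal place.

h = tᵢ·V₁·V₂ / (2·√(V₂²−V₁²)).
√(V₂²−V₁²) = √(3645² − 1524²) = 3311.1 m/s.
h = 0.0181 s × 1524 × 3645 / (2 × 3311.1) = 15.18 m.

15.2 m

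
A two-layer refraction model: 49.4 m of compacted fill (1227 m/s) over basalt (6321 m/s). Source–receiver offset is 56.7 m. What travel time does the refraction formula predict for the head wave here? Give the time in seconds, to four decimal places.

0.0880 s

θ_c = arcsin(V₁/V₂) = arcsin(1227/6321) = 11.19°, cos θ_c = 0.9810.
Intercept time tᵢ = 2h cos θ_c / V₁ = 2·49.4·0.9810/1227 = 0.07899 s.
t = x/V₂ + tᵢ = 56.7/6321 + 0.07899 = 0.08796 s.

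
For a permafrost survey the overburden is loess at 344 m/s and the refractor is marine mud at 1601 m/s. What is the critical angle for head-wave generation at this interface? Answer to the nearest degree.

12°

At critical incidence the refracted ray runs along the interface (θ₂ = 90°), so sin θ_c = V₁/V₂.
θ_c = arcsin(344/1601) = arcsin 0.2149 = 12.41°.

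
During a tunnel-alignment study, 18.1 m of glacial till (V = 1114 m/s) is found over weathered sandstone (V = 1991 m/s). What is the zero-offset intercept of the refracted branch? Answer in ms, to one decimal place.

26.9 ms

θ_c = arcsin(V₁/V₂) = arcsin(1114/1991) = 34.02°; cos θ_c = 0.8288.
tᵢ = 2h·cos θ_c / V₁ = 2·18.1·0.8288 / 1114 = 0.02693 s.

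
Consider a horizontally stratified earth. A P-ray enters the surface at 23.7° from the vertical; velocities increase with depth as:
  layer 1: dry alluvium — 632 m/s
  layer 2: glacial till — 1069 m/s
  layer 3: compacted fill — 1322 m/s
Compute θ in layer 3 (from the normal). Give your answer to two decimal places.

57.22°

Ray parameter p = sin 23.7° / 632 = 6.3599e-04 s/m.
sin θ_3 = p·V_3 = 6.3599e-04 × 1322 = 0.8408.
θ_3 = arcsin 0.8408 = 57.22°.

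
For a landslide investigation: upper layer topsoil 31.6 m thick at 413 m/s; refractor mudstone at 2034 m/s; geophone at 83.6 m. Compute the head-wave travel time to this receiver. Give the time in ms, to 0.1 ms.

t = x/V₂ + 2h·√(V₂²−V₁²)/(V₁V₂).
√(V₂²−V₁²) = √(2034²−413²) = 1991.6 m/s; delay term = 2·31.6·1991.6/(413·2034) = 0.14984 s.
t = 83.6/2034 + 0.14984 = 0.19094 s.

190.9 ms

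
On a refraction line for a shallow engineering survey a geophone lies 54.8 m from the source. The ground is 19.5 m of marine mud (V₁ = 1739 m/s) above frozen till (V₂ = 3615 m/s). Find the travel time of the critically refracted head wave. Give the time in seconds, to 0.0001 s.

0.0348 s

θ_c = arcsin(V₁/V₂) = arcsin(1739/3615) = 28.75°, cos θ_c = 0.8767.
Intercept time tᵢ = 2h cos θ_c / V₁ = 2·19.5·0.8767/1739 = 0.01966 s.
t = x/V₂ + tᵢ = 54.8/3615 + 0.01966 = 0.03482 s.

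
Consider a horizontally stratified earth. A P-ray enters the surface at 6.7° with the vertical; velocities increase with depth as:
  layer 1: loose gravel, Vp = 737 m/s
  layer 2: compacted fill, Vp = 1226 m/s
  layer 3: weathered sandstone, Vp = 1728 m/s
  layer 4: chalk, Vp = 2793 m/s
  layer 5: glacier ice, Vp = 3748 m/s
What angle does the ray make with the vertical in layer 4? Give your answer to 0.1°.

Ray parameter p = sin 6.7° / 737 = 1.5830e-04 s/m.
sin θ_4 = p·V_4 = 1.5830e-04 × 2793 = 0.4421.
θ_4 = arcsin 0.4421 = 26.24°.

26.2°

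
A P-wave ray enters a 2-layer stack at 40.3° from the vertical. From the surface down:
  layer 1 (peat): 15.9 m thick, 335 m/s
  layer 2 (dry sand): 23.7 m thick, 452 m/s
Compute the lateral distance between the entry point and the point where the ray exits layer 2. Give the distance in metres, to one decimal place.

55.8 m

Apply Snell's law at each interface; in layer i the horizontal offset is hᵢ·tan θᵢ.
Layer 1: θ = 40.30°; offset = 15.9·tan 40.30° = 13.484 m.
Layer 2: sin θ = 452·sin 40.3°/335 = 0.8727, θ = 60.77°; offset = 23.7·tan 60.77° = 42.358 m.
Summing the layer offsets gives 55.842 m.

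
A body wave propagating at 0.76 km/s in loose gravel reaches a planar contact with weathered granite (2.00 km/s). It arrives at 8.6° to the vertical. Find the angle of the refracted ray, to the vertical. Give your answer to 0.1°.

23.2°

sin θ₁/V₁ = sin θ₂/V₂ ⇒ sin θ₂ = 2.00·sin 8.6°/0.76 = 2.00·0.1495/0.76 = 0.3935.
θ₂ = sin⁻¹(0.3935) = 23.17° (from vertical).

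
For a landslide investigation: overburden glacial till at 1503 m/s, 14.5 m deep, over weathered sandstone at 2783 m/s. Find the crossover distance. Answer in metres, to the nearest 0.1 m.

x_cross = 2h·√((V₂+V₁)/(V₂−V₁)).
(V₂+V₁)/(V₂−V₁) = (2783+1503)/(2783−1503) = 3.3484; √ = 1.8299.
x_cross = 2·14.5·1.8299 = 53.07 m.

53.1 m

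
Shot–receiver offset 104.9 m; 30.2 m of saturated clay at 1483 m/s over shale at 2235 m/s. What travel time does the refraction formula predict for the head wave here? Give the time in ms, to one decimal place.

t = x/V₂ + 2h·√(V₂²−V₁²)/(V₁V₂).
√(V₂²−V₁²) = √(2235²−1483²) = 1672.1 m/s; delay term = 2·30.2·1672.1/(1483·2235) = 0.03047 s.
t = 104.9/2235 + 0.03047 = 0.07741 s.

77.4 ms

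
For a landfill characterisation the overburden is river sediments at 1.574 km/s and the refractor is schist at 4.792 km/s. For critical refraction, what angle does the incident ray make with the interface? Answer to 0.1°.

70.8°

Critical incidence: sin θ_c = V₁/V₂ = 1.574/4.792 = 0.3285.
θ_c = arcsin 0.3285 = 19.18°.
Measured from the interface: 90° − 19.18° = 70.82°.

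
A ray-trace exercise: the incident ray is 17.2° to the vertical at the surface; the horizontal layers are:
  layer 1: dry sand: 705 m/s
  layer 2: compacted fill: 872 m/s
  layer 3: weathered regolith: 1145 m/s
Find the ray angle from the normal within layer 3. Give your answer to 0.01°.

28.70°

Snell's law across each interface conserves sin θ / V, so sin θ_3 = V_3·sin θ₁/V₁.
sin θ_3 = 1145 × sin 17.2° / 705 = 0.4803.
θ_3 = 28.70° from the vertical.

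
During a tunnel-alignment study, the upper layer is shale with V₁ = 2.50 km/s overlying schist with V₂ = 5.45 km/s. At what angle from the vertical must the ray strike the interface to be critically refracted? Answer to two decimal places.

Critical incidence: sin θ_c = V₁/V₂ = 2.50/5.45 = 0.4587.
θ_c = arcsin 0.4587 = 27.30°.

27.30°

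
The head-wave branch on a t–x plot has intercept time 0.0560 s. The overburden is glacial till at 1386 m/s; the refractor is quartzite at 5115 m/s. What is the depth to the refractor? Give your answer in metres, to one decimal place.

40.3 m

h = tᵢ·V₁·V₂ / (2·√(V₂²−V₁²)).
√(V₂²−V₁²) = √(5115² − 1386²) = 4923.6 m/s.
h = 0.056 s × 1386 × 5115 / (2 × 4923.6) = 40.32 m.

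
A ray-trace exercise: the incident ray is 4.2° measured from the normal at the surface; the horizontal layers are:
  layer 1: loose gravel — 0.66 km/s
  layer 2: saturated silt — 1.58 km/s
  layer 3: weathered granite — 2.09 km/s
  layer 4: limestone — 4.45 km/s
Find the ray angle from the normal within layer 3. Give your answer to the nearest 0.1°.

13.4°

Ray parameter p = sin 4.2° / 0.66 = 1.1097e-01 s/km.
sin θ_3 = p·V_3 = 1.1097e-01 × 2.09 = 0.2319.
θ_3 = arcsin 0.2319 = 13.41°.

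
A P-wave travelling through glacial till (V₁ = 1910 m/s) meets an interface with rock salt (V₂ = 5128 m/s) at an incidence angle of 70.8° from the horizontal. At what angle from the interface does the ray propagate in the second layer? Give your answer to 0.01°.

Convert to the normal: θ₁ = 90° − 70.8° = 19.2°.
sin θ₁/V₁ = sin θ₂/V₂ ⇒ sin θ₂ = 5128·sin 19.2°/1910 = 5128·0.3289/1910 = 0.8829.
θ₂ = sin⁻¹(0.8829) = 62.00° (from vertical).
From the interface: 90° − 62.00° = 28.00°.

28.00°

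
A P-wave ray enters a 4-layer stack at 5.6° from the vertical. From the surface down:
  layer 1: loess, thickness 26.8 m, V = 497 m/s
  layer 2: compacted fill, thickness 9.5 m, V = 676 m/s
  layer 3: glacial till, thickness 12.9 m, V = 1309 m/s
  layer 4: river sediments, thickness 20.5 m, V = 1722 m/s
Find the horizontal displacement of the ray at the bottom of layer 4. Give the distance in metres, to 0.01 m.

14.70 m

Apply Snell's law at each interface; in layer i the horizontal offset is hᵢ·tan θᵢ.
Layer 1: θ = 5.60°; offset = 26.8·tan 5.60° = 2.6278 m.
Layer 2: sin θ = 676·sin 5.6°/497 = 0.1327, θ = 7.63°; offset = 9.5·tan 7.63° = 1.2722 m.
Layer 3: sin θ = 1309·sin 5.6°/497 = 0.2570, θ = 14.89°; offset = 12.9·tan 14.89° = 3.4307 m.
Layer 4: sin θ = 1722·sin 5.6°/497 = 0.3381, θ = 19.76°; offset = 20.5·tan 19.76° = 7.3649 m.
Σ offsets = 14.6955 m.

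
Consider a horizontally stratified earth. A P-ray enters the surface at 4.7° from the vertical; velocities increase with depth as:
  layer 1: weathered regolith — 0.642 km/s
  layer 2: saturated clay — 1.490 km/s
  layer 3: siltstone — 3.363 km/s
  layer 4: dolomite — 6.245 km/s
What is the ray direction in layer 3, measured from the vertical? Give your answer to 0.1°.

Snell's law across each interface conserves sin θ / V, so sin θ_3 = V_3·sin θ₁/V₁.
sin θ_3 = 3.363 × sin 4.7° / 0.642 = 0.4292.
θ_3 = arcsin 0.4292 = 25.42°.

25.4°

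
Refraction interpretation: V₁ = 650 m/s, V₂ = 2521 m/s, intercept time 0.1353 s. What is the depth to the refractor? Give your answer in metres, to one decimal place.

45.5 m

θ_c = arcsin(650/2521) = 14.94°; cos θ_c = 0.9662.
tᵢ = 2h cos θ_c/V₁ ⇒ h = tᵢ·V₁/(2 cos θ_c) = 0.1353·650/(2·0.9662) = 45.51 m.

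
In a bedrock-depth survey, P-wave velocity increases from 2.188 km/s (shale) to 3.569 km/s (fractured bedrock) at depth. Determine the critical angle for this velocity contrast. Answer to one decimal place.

Critical incidence: sin θ_c = V₁/V₂ = 2.188/3.569 = 0.6131.
θ_c = arcsin 0.6131 = 37.81°.

37.8°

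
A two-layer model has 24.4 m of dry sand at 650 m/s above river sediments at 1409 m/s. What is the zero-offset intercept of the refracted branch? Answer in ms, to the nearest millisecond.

67 ms

tᵢ = 2h·√(V₂²−V₁²)/(V₁V₂).
√(V₂²−V₁²) = √(1409²−650²) = 1250.1 m/s.
tᵢ = 2·24.4·1250.1/(650·1409) = 0.06661 s.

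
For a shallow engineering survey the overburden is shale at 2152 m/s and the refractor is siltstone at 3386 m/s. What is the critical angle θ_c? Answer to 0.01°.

At critical incidence the refracted ray runs along the interface (θ₂ = 90°), so sin θ_c = V₁/V₂.
θ_c = arcsin(2152/3386) = arcsin 0.6356 = 39.46°.

39.46°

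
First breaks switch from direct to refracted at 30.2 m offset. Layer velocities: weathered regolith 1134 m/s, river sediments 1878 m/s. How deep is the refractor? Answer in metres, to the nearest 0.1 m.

x_cross = 2h·√((V₂+V₁)/(V₂−V₁)) → h = x_cross / (2·√((V₂+V₁)/(V₂−V₁))).
√((V₂+V₁)/(V₂−V₁)) = √((1878+1134)/(1878−1134)) = 2.0121.
h = 30.2 / (2·2.0121) = 7.50 m.

7.5 m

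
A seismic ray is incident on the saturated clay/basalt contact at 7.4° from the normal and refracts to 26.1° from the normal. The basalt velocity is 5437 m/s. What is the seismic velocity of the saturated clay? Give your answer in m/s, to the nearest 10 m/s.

Snell's law: sin 7.4°/V₁ = sin 26.1°/V₂.
V₁ = V₂·sin 7.4°/sin 26.1° = 5437 × 0.2928 = 1591.72 m/s.

1590 m/s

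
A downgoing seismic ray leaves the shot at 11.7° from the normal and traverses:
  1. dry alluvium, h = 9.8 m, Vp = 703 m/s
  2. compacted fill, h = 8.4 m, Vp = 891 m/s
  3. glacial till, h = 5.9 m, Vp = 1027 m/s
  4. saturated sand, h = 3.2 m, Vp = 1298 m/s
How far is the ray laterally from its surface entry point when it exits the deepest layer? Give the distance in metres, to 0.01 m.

7.39 m

Ray parameter p = sin 11.7° / 703 m/s = 2.8846e-04 s/m.
Layer 1: θ = 11.70°; offset = 9.8·tan 11.70° = 2.0295 m.
Layer 2: sin θ = p·891 = 0.2570 → θ = 14.89°; offset = 8.4·tan 14.89° = 2.2340 m.
Layer 3: sin θ = p·1027 = 0.2962 → θ = 17.23°; offset = 5.9·tan 17.23° = 1.8300 m.
Layer 4: sin θ = p·1298 = 0.3744 → θ = 21.99°; offset = 3.2·tan 21.99° = 1.2921 m.
Σ offsets = 7.3856 m.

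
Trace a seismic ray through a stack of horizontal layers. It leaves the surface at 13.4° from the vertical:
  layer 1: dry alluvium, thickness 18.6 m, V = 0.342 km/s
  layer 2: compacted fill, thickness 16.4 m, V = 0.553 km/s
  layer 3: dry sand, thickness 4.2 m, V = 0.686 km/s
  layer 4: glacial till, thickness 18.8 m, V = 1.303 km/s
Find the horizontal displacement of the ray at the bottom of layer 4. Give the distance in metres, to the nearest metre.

p = sin θ₁/V₁ = sin 13.4°/0.342 = 6.7763e-01 s/km is conserved through the stack.
Layer 1: θ = 13.40°; offset = 18.6·tan 13.40° = 4.431 m.
Layer 2: sin θ = p·0.553 = 0.3747 → θ = 22.01°; offset = 16.4·tan 22.01° = 6.629 m.
Layer 3: sin θ = p·0.686 = 0.4649 → θ = 27.70°; offset = 4.2·tan 27.70° = 2.205 m.
Layer 4: sin θ = p·1.303 = 0.8829 → θ = 62.00°; offset = 18.8·tan 62.00° = 35.357 m.
Total horizontal offset = 48.622 m.

49 m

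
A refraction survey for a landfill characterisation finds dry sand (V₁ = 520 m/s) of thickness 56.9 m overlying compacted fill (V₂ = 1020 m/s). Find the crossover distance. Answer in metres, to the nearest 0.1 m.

199.7 m

x_cross = 2h·√((V₂+V₁)/(V₂−V₁)).
(V₂+V₁)/(V₂−V₁) = (1020+520)/(1020−520) = 3.0800; √ = 1.7550.
x_cross = 2·56.9·1.7550 = 199.72 m.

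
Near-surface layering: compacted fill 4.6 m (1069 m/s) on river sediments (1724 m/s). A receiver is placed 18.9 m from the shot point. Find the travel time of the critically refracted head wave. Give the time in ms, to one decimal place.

17.7 ms

t = x/V₂ + 2h·√(V₂²−V₁²)/(V₁V₂).
√(V₂²−V₁²) = √(1724²−1069²) = 1352.6 m/s; delay term = 2·4.6·1352.6/(1069·1724) = 0.00675 s.
t = 18.9/1724 + 0.00675 = 0.01771 s.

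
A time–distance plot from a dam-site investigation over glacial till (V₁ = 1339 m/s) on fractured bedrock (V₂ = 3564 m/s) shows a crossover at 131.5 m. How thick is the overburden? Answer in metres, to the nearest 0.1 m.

h = (x_cross/2)·√((V₂−V₁)/(V₂+V₁)).
(V₂−V₁)/(V₂+V₁) = (3564−1339)/(3564+1339) = 0.4538; √ = 0.6736.
h = (131.5/2)·0.6736 = 44.29 m.

44.3 m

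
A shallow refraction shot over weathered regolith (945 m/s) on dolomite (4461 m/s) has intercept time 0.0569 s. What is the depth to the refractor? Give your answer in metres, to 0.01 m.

θ_c = arcsin(945/4461) = 12.23°; cos θ_c = 0.9773.
tᵢ = 2h cos θ_c/V₁ ⇒ h = tᵢ·V₁/(2 cos θ_c) = 0.0569·945/(2·0.9773) = 27.51 m.

27.51 m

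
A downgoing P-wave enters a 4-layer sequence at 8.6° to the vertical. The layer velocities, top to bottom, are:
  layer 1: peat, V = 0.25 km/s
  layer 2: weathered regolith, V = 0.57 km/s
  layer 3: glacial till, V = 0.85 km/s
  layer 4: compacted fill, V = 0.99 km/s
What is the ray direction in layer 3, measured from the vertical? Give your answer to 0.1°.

30.6°

Ray parameter p = sin 8.6° / 0.25 = 5.9814e-01 s/km.
sin θ_3 = p·V_3 = 5.9814e-01 × 0.85 = 0.5084.
θ_3 = arcsin 0.5084 = 30.56°.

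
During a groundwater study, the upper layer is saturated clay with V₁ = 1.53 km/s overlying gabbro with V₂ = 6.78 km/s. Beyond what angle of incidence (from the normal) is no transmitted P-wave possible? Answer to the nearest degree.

13°

At critical incidence the refracted ray runs along the interface (θ₂ = 90°), so sin θ_c = V₁/V₂.
θ_c = arcsin(1.53/6.78) = arcsin 0.2257 = 13.04°.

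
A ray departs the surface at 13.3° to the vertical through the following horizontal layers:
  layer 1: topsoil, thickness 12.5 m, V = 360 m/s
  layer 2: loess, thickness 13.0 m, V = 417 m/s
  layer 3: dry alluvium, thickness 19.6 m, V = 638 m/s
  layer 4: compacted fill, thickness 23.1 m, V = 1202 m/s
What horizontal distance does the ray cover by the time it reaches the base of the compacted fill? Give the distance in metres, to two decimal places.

Ray parameter p = sin 13.3° / 360 m/s = 6.3903e-04 s/m.
Layer 1: θ = 13.30°; offset = 12.5·tan 13.30° = 2.9549 m.
Layer 2: sin θ = p·417 = 0.2665 → θ = 15.45°; offset = 13.0·tan 15.45° = 3.5941 m.
Layer 3: sin θ = p·638 = 0.4077 → θ = 24.06°; offset = 19.6·tan 24.06° = 8.7512 m.
Layer 4: sin θ = p·1202 = 0.7681 → θ = 50.18°; offset = 23.1·tan 50.18° = 27.7103 m.
Summing the layer offsets gives 43.0105 m.

43.01 m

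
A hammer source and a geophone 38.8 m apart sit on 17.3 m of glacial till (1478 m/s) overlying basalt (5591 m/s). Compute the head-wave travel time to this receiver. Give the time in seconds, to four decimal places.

θ_c = arcsin(V₁/V₂) = arcsin(1478/5591) = 15.33°, cos θ_c = 0.9644.
Intercept time tᵢ = 2h cos θ_c / V₁ = 2·17.3·0.9644/1478 = 0.02258 s.
t = x/V₂ + tᵢ = 38.8/5591 + 0.02258 = 0.02952 s.

0.0295 s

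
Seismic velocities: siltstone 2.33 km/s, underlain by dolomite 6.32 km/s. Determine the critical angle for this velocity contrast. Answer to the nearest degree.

22°

Critical incidence: sin θ_c = V₁/V₂ = 2.33/6.32 = 0.3687.
θ_c = arcsin 0.3687 = 21.63°.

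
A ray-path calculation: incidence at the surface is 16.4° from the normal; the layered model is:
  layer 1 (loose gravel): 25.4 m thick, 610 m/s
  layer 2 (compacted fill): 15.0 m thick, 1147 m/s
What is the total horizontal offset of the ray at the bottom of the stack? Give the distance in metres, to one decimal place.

16.9 m

p = sin θ₁/V₁ = sin 16.4°/610 = 4.6285e-04 s/m is conserved through the stack.
Layer 1: θ = 16.40°; offset = 25.4·tan 16.40° = 7.476 m.
Layer 2: sin θ = p·1147 = 0.5309 → θ = 32.07°; offset = 15.0·tan 32.07° = 9.397 m.
Total horizontal offset = 16.873 m.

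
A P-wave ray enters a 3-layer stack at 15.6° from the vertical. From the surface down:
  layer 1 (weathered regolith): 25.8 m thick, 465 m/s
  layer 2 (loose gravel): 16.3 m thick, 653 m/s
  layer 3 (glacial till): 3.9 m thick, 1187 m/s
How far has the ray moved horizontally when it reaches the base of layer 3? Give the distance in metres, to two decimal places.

p = sin θ₁/V₁ = sin 15.6°/465 = 5.7832e-04 s/m is conserved through the stack.
Layer 1: θ = 15.60°; offset = 25.8·tan 15.60° = 7.2035 m.
Layer 2: sin θ = p·653 = 0.3776 → θ = 22.19°; offset = 16.3·tan 22.19° = 6.6479 m.
Layer 3: sin θ = p·1187 = 0.6865 → θ = 43.35°; offset = 3.9·tan 43.35° = 3.6818 m.
Total horizontal offset = 17.5331 m.

17.53 m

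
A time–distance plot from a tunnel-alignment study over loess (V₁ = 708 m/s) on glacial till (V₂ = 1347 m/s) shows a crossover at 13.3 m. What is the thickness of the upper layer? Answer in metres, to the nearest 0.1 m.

x_cross = 2h·√((V₂+V₁)/(V₂−V₁)) → h = x_cross / (2·√((V₂+V₁)/(V₂−V₁))).
√((V₂+V₁)/(V₂−V₁)) = √((1347+708)/(1347−708)) = 1.7933.
h = 13.3 / (2·1.7933) = 3.71 m.

3.7 m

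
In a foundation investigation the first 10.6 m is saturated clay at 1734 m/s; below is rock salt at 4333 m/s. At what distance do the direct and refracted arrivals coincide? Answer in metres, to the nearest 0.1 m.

θ_c = arcsin(1734/4333) = 23.59°, so cos θ_c = 0.9164 and tᵢ = 2h cos θ_c/V₁ = 0.0112 s.
At crossover x/V₁ = x/V₂ + tᵢ ⇒ x = tᵢ/(1/V₁ − 1/V₂) = 0.01120/(5.7670e-04 − 2.3079e-04) = 32.39 m.

32.4 m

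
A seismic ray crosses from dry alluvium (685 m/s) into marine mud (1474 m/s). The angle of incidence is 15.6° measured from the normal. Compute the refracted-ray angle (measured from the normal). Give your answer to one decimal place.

35.4°

sin θ₁/V₁ = sin θ₂/V₂ ⇒ sin θ₂ = 1474·sin 15.6°/685 = 1474·0.2689/685 = 0.5787.
θ₂ = arcsin 0.5787 = 35.36° from the normal.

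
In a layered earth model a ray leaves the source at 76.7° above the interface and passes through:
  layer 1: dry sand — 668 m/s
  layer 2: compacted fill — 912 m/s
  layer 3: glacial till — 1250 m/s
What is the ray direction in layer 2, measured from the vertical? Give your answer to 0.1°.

From the normal: θ₁ = 90° − 76.7° = 13.3°.
Snell's law across each interface conserves sin θ / V, so sin θ_2 = V_2·sin θ₁/V₁.
sin θ_2 = 912 × sin 13.3° / 668 = 0.3141.
θ_2 = 18.31° from the vertical.

18.3°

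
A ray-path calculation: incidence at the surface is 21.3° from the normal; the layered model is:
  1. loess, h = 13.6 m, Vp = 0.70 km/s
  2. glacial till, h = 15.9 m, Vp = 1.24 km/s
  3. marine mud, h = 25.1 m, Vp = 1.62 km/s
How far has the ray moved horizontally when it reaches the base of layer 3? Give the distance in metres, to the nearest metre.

p = sin θ₁/V₁ = sin 21.3°/0.70 = 5.1893e-01 s/km is conserved through the stack.
Layer 1: θ = 21.30°; offset = 13.6·tan 21.30° = 5.302 m.
Layer 2: sin θ = p·1.24 = 0.6435 → θ = 40.05°; offset = 15.9·tan 40.05° = 13.366 m.
Layer 3: sin θ = p·1.62 = 0.8407 → θ = 57.21°; offset = 25.1·tan 57.21° = 38.963 m.
Summing the layer offsets gives 57.632 m.

58 m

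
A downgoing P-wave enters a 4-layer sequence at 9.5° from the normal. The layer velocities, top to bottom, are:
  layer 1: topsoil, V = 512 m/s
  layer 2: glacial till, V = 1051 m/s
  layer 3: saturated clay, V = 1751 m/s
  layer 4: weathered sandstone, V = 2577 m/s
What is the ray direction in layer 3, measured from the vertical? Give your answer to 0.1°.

34.4°

Ray parameter p = sin 9.5° / 512 = 3.2236e-04 s/m.
sin θ_3 = p·V_3 = 3.2236e-04 × 1751 = 0.5644.
θ_3 = 34.36° from the vertical.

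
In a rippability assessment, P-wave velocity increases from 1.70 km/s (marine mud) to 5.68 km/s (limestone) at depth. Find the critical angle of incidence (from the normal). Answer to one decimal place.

17.4°

At critical incidence the refracted ray runs along the interface (θ₂ = 90°), so sin θ_c = V₁/V₂.
θ_c = arcsin(1.70/5.68) = arcsin 0.2993 = 17.42°.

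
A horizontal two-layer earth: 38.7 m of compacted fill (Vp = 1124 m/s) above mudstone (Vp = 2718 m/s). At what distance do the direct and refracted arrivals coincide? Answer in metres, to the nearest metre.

120 m

θ_c = arcsin(1124/2718) = 24.43°, so cos θ_c = 0.9105 and tᵢ = 2h cos θ_c/V₁ = 0.0627 s.
At crossover x/V₁ = x/V₂ + tᵢ ⇒ x = tᵢ/(1/V₁ − 1/V₂) = 0.06270/(8.8968e-04 − 3.6792e-04) = 120.16 m.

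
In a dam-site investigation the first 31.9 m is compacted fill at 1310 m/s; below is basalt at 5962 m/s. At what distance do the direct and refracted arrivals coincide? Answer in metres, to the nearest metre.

80 m

x_cross = 2h·√((V₂+V₁)/(V₂−V₁)).
(V₂+V₁)/(V₂−V₁) = (5962+1310)/(5962−1310) = 1.5632; √ = 1.2503.
x_cross = 2·31.9·1.2503 = 79.77 m.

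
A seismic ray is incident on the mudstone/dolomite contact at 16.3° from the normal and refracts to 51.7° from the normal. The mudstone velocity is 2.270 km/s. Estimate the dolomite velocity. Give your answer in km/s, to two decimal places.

6.35 km/s

Snell's law: sin 16.3°/V₁ = sin 51.7°/V₂.
V₂ = V₁·sin 51.7°/sin 16.3° = 2.270 × 2.7961 = 6.35 km/s.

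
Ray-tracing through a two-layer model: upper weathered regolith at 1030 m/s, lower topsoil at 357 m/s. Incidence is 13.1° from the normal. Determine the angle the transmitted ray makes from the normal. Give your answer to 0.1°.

4.5°

sin θ₁/V₁ = sin θ₂/V₂ ⇒ sin θ₂ = 357·sin 13.1°/1030 = 357·0.2267/1030 = 0.0786.
θ₂ = arcsin 0.0786 = 4.51° from the normal.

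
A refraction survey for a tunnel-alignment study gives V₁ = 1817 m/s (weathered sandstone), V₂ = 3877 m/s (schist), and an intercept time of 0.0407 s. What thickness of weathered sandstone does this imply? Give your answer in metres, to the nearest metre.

42 m

h = tᵢ·V₁·V₂ / (2·√(V₂²−V₁²)).
√(V₂²−V₁²) = √(3877² − 1817²) = 3424.9 m/s.
h = 0.0407 s × 1817 × 3877 / (2 × 3424.9) = 41.86 m.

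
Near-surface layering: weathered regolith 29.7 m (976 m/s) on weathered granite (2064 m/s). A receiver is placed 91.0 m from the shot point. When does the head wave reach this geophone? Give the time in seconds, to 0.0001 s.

0.0977 s

t = x/V₂ + 2h·√(V₂²−V₁²)/(V₁V₂).
√(V₂²−V₁²) = √(2064²−976²) = 1818.7 m/s; delay term = 2·29.7·1818.7/(976·2064) = 0.05363 s.
t = 91.0/2064 + 0.05363 = 0.09772 s.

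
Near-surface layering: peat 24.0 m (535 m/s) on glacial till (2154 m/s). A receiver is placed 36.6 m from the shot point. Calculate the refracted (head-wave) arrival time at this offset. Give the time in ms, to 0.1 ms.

103.9 ms

t = x/V₂ + 2h·√(V₂²−V₁²)/(V₁V₂).
√(V₂²−V₁²) = √(2154²−535²) = 2086.5 m/s; delay term = 2·24.0·2086.5/(535·2154) = 0.08691 s.
t = 36.6/2154 + 0.08691 = 0.10390 s.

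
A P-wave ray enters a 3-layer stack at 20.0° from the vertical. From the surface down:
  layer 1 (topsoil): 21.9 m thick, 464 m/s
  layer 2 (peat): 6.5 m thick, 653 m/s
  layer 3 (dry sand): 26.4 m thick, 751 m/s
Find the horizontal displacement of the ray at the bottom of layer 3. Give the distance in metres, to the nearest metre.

Apply Snell's law at each interface; in layer i the horizontal offset is hᵢ·tan θᵢ.
Layer 1: θ = 20.00°; offset = 21.9·tan 20.00° = 7.971 m.
Layer 2: sin θ = 653·sin 20.0°/464 = 0.4813, θ = 28.77°; offset = 6.5·tan 28.77° = 3.569 m.
Layer 3: sin θ = 751·sin 20.0°/464 = 0.5536, θ = 33.61°; offset = 26.4·tan 33.61° = 17.548 m.
Summing the layer offsets gives 29.089 m.

29 m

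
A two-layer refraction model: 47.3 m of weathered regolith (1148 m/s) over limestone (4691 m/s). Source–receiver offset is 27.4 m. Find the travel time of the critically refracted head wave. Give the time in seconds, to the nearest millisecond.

0.086 s

θ_c = arcsin(V₁/V₂) = arcsin(1148/4691) = 14.17°, cos θ_c = 0.9696.
Intercept time tᵢ = 2h cos θ_c / V₁ = 2·47.3·0.9696/1148 = 0.07990 s.
t = x/V₂ + tᵢ = 27.4/4691 + 0.07990 = 0.08574 s.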